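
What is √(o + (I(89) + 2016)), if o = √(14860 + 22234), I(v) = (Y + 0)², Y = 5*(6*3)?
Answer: √(10116 + √37094) ≈ 101.53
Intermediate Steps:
Y = 90 (Y = 5*18 = 90)
I(v) = 8100 (I(v) = (90 + 0)² = 90² = 8100)
o = √37094 ≈ 192.60
√(o + (I(89) + 2016)) = √(√37094 + (8100 + 2016)) = √(√37094 + 10116) = √(10116 + √37094)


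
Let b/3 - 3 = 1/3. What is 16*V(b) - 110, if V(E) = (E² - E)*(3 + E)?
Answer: 18610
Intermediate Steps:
b = 10 (b = 9 + 3/3 = 9 + 3*(⅓) = 9 + 1 = 10)
V(E) = (3 + E)*(E² - E)
16*V(b) - 110 = 16*(10*(-3 + 10² + 2*10)) - 110 = 16*(10*(-3 + 100 + 20)) - 110 = 16*(10*117) - 110 = 16*1170 - 110 = 18720 - 110 = 18610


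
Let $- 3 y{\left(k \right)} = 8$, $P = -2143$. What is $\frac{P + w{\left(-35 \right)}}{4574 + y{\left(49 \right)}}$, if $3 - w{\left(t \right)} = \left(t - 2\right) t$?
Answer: $- \frac{10305}{13714} \approx -0.75142$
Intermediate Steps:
$y{\left(k \right)} = - \frac{8}{3}$ ($y{\left(k \right)} = \left(- \frac{1}{3}\right) 8 = - \frac{8}{3}$)
$w{\left(t \right)} = 3 - t \left(-2 + t\right)$ ($w{\left(t \right)} = 3 - \left(t - 2\right) t = 3 - \left(-2 + t\right) t = 3 - t \left(-2 + t\right)$)
$\frac{P + w{\left(-35 \right)}}{4574 + y{\left(49 \right)}} = \frac{-2143 + \left(3 - \left(-35\right)^{2} + 2 \left(-35\right)\right)}{4574 - \frac{8}{3}} = \frac{-2143 - 1292}{\frac{13714}{3}} = \left(-2143 - 1292\right) \frac{3}{13714} = \left(-3435\right) \frac{3}{13714} = - \frac{10305}{13714}$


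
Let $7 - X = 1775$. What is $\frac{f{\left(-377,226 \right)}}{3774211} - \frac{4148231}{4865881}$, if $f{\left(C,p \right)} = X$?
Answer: $- \frac{15664901948349}{18364861594891} \approx -0.85298$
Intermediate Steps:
$X = -1768$ ($X = 7 - 1775 = -1768$)
$f{\left(C,p \right)} = -1768$
$\frac{f{\left(-377,226 \right)}}{3774211} - \frac{4148231}{4865881} = - \frac{1768}{3774211} - \frac{4148231}{4865881} = - \frac{15664901948349}{18364861594891}$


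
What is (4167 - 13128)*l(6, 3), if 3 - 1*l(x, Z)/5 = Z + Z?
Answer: 134415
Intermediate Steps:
l(x, Z) = 15 - 10*Z (l(x, Z) = 15 - 5*(Z + Z) = 15 - 10*Z)
(4167 - 13128)*l(6, 3) = (4167 - 13128)*(15 - 10*3) = -8961*(15 - 30) = -8961*(-15) = 134415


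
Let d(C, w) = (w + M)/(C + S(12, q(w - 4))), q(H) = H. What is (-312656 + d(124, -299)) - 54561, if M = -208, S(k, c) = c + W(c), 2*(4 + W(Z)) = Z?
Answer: -81889053/223 ≈ -3.6722e+5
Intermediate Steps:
W(Z) = -4 + Z/2
S(k, c) = -4 + 3*c/2 (S(k, c) = c + (-4 + c/2) = -4 + 3*c/2)
d(C, w) = (-208 + w)/(-10 + C + 3*w/2) (d(C, w) = (w - 208)/(C + (-4 + 3*(w - 4)/2)) = (-208 + w)/(C + (-4 + 3*(-4 + w)/2)) = (-208 + w)/(C + (-4 + (-6 + 3*w/2))) = (-208 + w)/(C + (-10 + 3*w/2)) = (-208 + w)/(-10 + C + 3*w/2))
(-312656 + d(124, -299)) - 54561 = (-312656 + 2*(-208 - 299)/(-20 + 2*124 + 3*(-299))) - 54561 = (-312656 + 2*(-507)/(-20 + 248 - 897)) - 54561 = (-312656 + 2*(-507)/(-669)) - 54561 = (-312656 + 2*(-1/669)*(-507)) - 54561 = (-312656 + 338/223) - 54561 = -69721950/223 - 54561 = -81889053/223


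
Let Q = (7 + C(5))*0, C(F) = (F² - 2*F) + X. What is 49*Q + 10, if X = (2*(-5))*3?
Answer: 10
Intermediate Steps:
X = -30 (X = -10*3 = -30)
C(F) = -30 + F² - 2*F (C(F) = (F² - 2*F) - 30 = -30 + F² - 2*F)
Q = 0 (Q = (7 + (-30 + 5² - 2*5))*0 = (7 + (-30 + 25 - 10))*0 = (7 - 15)*0 = -8*0 = 0)
49*Q + 10 = 49*0 + 10 = 0 + 10 = 10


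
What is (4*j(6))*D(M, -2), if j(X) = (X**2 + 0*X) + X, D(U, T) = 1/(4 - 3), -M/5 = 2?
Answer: 168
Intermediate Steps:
M = -10 (M = -5*2 = -10)
D(U, T) = 1 (D(U, T) = 1/1 = 1)
j(X) = X + X**2 (j(X) = (X**2 + 0) + X = X**2 + X = X + X**2)
(4*j(6))*D(M, -2) = (4*(6*(1 + 6)))*1 = (4*(6*7))*1 = (4*42)*1 = 168*1 = 168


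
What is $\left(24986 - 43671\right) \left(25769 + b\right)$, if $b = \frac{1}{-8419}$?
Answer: $- \frac{4053695988850}{8419} \approx -4.8149 \cdot 10^{8}$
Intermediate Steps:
$b = - \frac{1}{8419} \approx -0.00011878$
$\left(24986 - 43671\right) \left(25769 + b\right) = \left(24986 - 43671\right) \left(25769 - \frac{1}{8419}\right) = \left(-18685\right) \frac{216949210}{8419} = - \frac{4053695988850}{8419}$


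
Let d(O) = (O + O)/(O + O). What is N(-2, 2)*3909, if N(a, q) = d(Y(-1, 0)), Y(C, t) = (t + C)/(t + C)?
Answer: 3909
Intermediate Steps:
Y(C, t) = 1 (Y(C, t) = (C + t)/(C + t) = 1)
d(O) = 1 (d(O) = (2*O)/((2*O)) = (2*O)*(1/(2*O)) = 1)
N(a, q) = 1
N(-2, 2)*3909 = 1*3909 = 3909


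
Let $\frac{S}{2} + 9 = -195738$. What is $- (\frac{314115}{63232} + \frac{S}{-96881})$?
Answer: $- \frac{2904564417}{322419968} \approx -9.0086$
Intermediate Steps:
$S = -391494$ ($S = -18 + 2 \left(-195738\right) = -18 - 391476 = -391494$)
$- (\frac{314115}{63232} + \frac{S}{-96881}) = - (\frac{314115}{63232} - \frac{391494}{-96881}) = - (314115 \cdot \frac{1}{63232} - - \frac{391494}{96881}) = - (\frac{314115}{63232} + \frac{391494}{96881}) = \left(-1\right) \frac{2904564417}{322419968} = - \frac{2904564417}{322419968}$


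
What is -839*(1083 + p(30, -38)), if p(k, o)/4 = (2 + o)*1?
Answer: -787821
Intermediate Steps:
p(k, o) = 8 + 4*o (p(k, o) = 4*((2 + o)*1) = 4*(2 + o) = 8 + 4*o)
-839*(1083 + p(30, -38)) = -839*(1083 + (8 + 4*(-38))) = -839*(1083 + (8 - 152)) = -839*(1083 - 144) = -839*939 = -787821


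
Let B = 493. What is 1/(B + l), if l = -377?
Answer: 1/116 ≈ 0.0086207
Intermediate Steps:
1/(B + l) = 1/(493 - 377) = 1/116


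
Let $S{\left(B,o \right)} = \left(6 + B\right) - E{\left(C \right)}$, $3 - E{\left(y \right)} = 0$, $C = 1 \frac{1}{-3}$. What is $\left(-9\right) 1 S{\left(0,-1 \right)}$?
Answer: $-27$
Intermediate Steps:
$C = - \frac{1}{3}$ ($C = 1 \left(- \frac{1}{3}\right) = - \frac{1}{3} \approx -0.33333$)
$E{\left(y \right)} = 3$ ($E{\left(y \right)} = 3 - 0 = 3 + 0 = 3$)
$S{\left(B,o \right)} = 3 + B$ ($S{\left(B,o \right)} = \left(6 + B\right) - 3 = 3 + B$)
$\left(-9\right) 1 S{\left(0,-1 \right)} = \left(-9\right) 1 \left(3 + 0\right) = \left(-9\right) 3 = -27$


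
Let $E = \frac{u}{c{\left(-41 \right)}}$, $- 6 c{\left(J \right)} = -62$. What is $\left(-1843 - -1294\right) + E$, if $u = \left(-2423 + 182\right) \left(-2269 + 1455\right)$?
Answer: $\frac{5455503}{31} \approx 1.7598 \cdot 10^{5}$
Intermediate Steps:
$u = 1824174$ ($u = \left(-2241\right) \left(-814\right) = 1824174$)
$c{\left(J \right)} = \frac{31}{3}$ ($c{\left(J \right)} = \left(- \frac{1}{6}\right) \left(-62\right) = \frac{31}{3}$)
$E = \frac{5472522}{31}$ ($E = \frac{1824174}{\frac{31}{3}} = 1824174 \cdot \frac{3}{31} = \frac{5472522}{31} \approx 1.7653 \cdot 10^{5}$)
$\left(-1843 - -1294\right) + E = \left(-1843 - -1294\right) + \frac{5472522}{31} = \left(-1843 + 1294\right) + \frac{5472522}{31} = -549 + \frac{5472522}{31} = \frac{5455503}{31}$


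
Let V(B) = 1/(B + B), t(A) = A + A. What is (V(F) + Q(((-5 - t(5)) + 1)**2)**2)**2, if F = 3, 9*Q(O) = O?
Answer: 5907305881/26244 ≈ 2.2509e+5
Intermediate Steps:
t(A) = 2*A
Q(O) = O/9
V(B) = 1/(2*B)
(V(F) + Q(((-5 - t(5)) + 1)**2)**2)**2 = ((1/2)/3 + (((-5 - 2*5) + 1)**2/9)**2)**2 = ((1/2)*(1/3) + (((-5 - 1*10) + 1)**2/9)**2)**2 = (1/6 + (((-5 - 10) + 1)**2/9)**2)**2 = (1/6 + ((-15 + 1)**2/9)**2)**2 = (1/6 + ((1/9)*(-14)**2)**2)**2 = (1/6 + ((1/9)*196)**2)**2 = (1/6 + (196/9)**2)**2 = (1/6 + 38416/81)**2 = (76859/162)**2 = 5907305881/26244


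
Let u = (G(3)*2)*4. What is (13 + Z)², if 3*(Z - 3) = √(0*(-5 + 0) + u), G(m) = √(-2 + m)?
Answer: 2312/9 + 64*√2/3 ≈ 287.06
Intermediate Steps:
u = 8 (u = (√(-2 + 3)*2)*4 = (√1*2)*4 = (1*2)*4 = 2*4 = 8)
Z = 3 + 2*√2/3 (Z = 3 + √(0*(-5 + 0) + 8)/3 = 3 + √(0*(-5) + 8)/3 = 3 + √(0 + 8)/3 = 3 + √8/3 = 3 + (2*√2)/3 = 3 + 2*√2/3 ≈ 3.9428)
(13 + Z)² = (13 + (3 + 2*√2/3))² = (16 + 2*√2/3)²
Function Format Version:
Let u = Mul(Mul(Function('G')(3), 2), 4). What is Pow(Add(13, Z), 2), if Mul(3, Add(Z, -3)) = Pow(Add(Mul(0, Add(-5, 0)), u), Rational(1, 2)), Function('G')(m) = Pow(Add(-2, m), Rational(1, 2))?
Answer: Add(Rational(2312, 9), Mul(Rational(64, 3), Pow(2, Rational(1, 2)))) ≈ 287.06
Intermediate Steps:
u = 8 (u = Mul(Mul(Pow(Add(-2, 3), Rational(1, 2)), 2), 4) = Mul(Mul(Pow(1, Rational(1, 2)), 2), 4) = Mul(Mul(1, 2), 4) = Mul(2, 4) = 8)
Z = Add(3, Mul(Rational(2, 3), Pow(2, Rational(1, 2)))) (Z = Add(3, Mul(Rational(1, 3), Pow(Add(Mul(0, Add(-5, 0)), 8), Rational(1, 2)))) = Add(3, Mul(Rational(1, 3), Pow(Add(Mul(0, -5), 8), Rational(1, 2)))) = Add(3, Mul(Rational(1, 3), Pow(Add(0, 8), Rational(1, 2)))) = Add(3, Mul(Rational(1, 3), Pow(8, Rational(1, 2)))) = Add(3, Mul(Rational(1, 3), Mul(2, Pow(2, Rational(1, 2))))) = Add(3, Mul(Rational(2, 3), Pow(2, Rational(1, 2)))) ≈ 3.9428)
Pow(Add(13, Z), 2) = Pow(Add(13, Add(3, Mul(Rational(2, 3), Pow(2, Rational(1, 2))))), 2) = Pow(Add(16, Mul(Rational(2, 3), Pow(2, Rational(1, 2)))), 2)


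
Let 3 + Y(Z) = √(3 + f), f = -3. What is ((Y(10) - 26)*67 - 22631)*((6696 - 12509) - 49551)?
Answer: 1360514936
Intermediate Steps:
Y(Z) = -3 (Y(Z) = -3 + √(3 - 3) = -3 + √0 = -3 + 0 = -3)
((Y(10) - 26)*67 - 22631)*((6696 - 12509) - 49551) = ((-3 - 26)*67 - 22631)*((6696 - 12509) - 49551) = (-29*67 - 22631)*(-5813 - 49551) = (-1943 - 22631)*(-55364) = -24574*(-55364) = 1360514936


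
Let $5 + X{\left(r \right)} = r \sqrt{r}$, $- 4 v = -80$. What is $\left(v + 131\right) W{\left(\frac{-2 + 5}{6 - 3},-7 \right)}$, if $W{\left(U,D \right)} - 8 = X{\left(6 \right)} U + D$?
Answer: $-604 + 906 \sqrt{6} \approx 1615.2$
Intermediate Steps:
$v = 20$ ($v = \left(- \frac{1}{4}\right) \left(-80\right) = 20$)
$X{\left(r \right)} = -5 + r^{\frac{3}{2}}$ ($X{\left(r \right)} = -5 + r \sqrt{r} = -5 + r^{\frac{3}{2}}$)
$W{\left(U,D \right)} = 8 + D + U \left(-5 + 6 \sqrt{6}\right)$ ($W{\left(U,D \right)} = 8 + \left(\left(-5 + 6^{\frac{3}{2}}\right) U + D\right) = 8 + \left(\left(-5 + 6 \sqrt{6}\right) U + D\right) = 8 + \left(U \left(-5 + 6 \sqrt{6}\right) + D\right) = 8 + \left(D + U \left(-5 + 6 \sqrt{6}\right)\right) = 8 + D + U \left(-5 + 6 \sqrt{6}\right)$)
$\left(v + 131\right) W{\left(\frac{-2 + 5}{6 - 3},-7 \right)} = \left(20 + 131\right) \left(8 - 7 - \frac{-2 + 5}{6 - 3} \left(5 - 6 \sqrt{6}\right)\right) = 151 \left(8 - 7 - \frac{3}{3} \left(5 - 6 \sqrt{6}\right)\right) = 151 \left(8 - 7 - 3 \cdot \frac{1}{3} \left(5 - 6 \sqrt{6}\right)\right) = 151 \left(8 - 7 - 1 \left(5 - 6 \sqrt{6}\right)\right) = 151 \left(8 - 7 - \left(5 - 6 \sqrt{6}\right)\right) = 151 \left(-4 + 6 \sqrt{6}\right) = -604 + 906 \sqrt{6}$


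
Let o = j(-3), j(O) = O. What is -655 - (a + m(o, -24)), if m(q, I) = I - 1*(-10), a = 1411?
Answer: -2052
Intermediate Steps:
o = -3
m(q, I) = 10 + I (m(q, I) = I + 10 = 10 + I)
-655 - (a + m(o, -24)) = -655 - (1411 + (10 - 24)) = -655 - (1411 - 14) = -655 - 1*1397 = -655 - 1397 = -2052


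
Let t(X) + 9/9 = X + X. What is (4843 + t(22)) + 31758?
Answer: 36644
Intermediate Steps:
t(X) = -1 + 2*X (t(X) = -1 + (X + X) = -1 + 2*X)
(4843 + t(22)) + 31758 = (4843 + (-1 + 2*22)) + 31758 = (4843 + (-1 + 44)) + 31758 = (4843 + 43) + 31758 = 4886 + 31758 = 36644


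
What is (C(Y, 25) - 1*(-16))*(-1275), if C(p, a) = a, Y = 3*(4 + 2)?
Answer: -52275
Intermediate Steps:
Y = 18 (Y = 3*6 = 18)
(C(Y, 25) - 1*(-16))*(-1275) = (25 - 1*(-16))*(-1275) = (25 + 16)*(-1275) = 41*(-1275) = -52275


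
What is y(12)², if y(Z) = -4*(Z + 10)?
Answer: 7744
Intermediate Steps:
y(Z) = -40 - 4*Z (y(Z) = -4*(10 + Z) = -40 - 4*Z)
y(12)² = (-40 - 4*12)² = (-40 - 48)² = (-88)² = 7744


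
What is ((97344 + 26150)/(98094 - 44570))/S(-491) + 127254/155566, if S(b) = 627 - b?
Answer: 1908517362233/2327260826228 ≈ 0.82007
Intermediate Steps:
((97344 + 26150)/(98094 - 44570))/S(-491) + 127254/155566 = ((97344 + 26150)/(98094 - 44570))/(627 - 1*(-491)) + 127254/155566 = (123494/53524)/(627 + 491) + 127254*(1/155566) = (123494*(1/53524))/1118 + 63627/77783 = (61747/26762)*(1/1118) + 63627/77783 = 61747/29919916 + 63627/77783 = 1908517362233/2327260826228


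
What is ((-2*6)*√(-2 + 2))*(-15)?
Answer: 0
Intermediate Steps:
((-2*6)*√(-2 + 2))*(-15) = -12*√0*(-15) = -12*0*(-15) = 0*(-15) = 0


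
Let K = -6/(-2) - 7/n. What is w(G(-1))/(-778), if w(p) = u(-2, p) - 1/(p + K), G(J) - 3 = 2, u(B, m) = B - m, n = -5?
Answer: 167/18283 ≈ 0.0091342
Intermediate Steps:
K = 22/5 (K = -6/(-2) - 7/(-5) = -6*(-1/2) - 7*(-1/5) = 3 + 7/5 = 22/5 ≈ 4.4000)
G(J) = 5 (G(J) = 3 + 2 = 5)
w(p) = -2 - p - 1/(22/5 + p) (w(p) = (-2 - p) - 1/(p + 22/5) = (-2 - p) - 1/(22/5 + p) = -2 - p - 1/(22/5 + p))
w(G(-1))/(-778) = ((-49 - 32*5 - 5*5**2)/(22 + 5*5))/(-778) = ((-49 - 160 - 5*25)/(22 + 25))*(-1/778) = ((-49 - 160 - 125)/47)*(-1/778) = ((1/47)*(-334))*(-1/778) = -334/47*(-1/778) = 167/18283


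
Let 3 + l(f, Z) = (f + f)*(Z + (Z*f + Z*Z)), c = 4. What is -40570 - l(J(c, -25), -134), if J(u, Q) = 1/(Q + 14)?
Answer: -4516255/121 ≈ -37324.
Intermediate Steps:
J(u, Q) = 1/(14 + Q)
l(f, Z) = -3 + 2*f*(Z + Z**2 + Z*f) (l(f, Z) = -3 + (f + f)*(Z + (Z*f + Z*Z)) = -3 + (2*f)*(Z + (Z*f + Z**2)) = -3 + (2*f)*(Z + (Z**2 + Z*f)) = -3 + (2*f)*(Z + Z**2 + Z*f) = -3 + 2*f*(Z + Z**2 + Z*f))
-40570 - l(J(c, -25), -134) = -40570 - (-3 + 2*(-134)/(14 - 25) + 2*(-134)*(1/(14 - 25))**2 + 2*(-134)**2/(14 - 25)) = -40570 - (-3 + 2*(-134)/(-11) + 2*(-134)*(1/(-11))**2 + 2*17956/(-11)) = -40570 - (-3 + 2*(-134)*(-1/11) + 2*(-134)*(-1/11)**2 + 2*(-1/11)*17956) = -40570 - (-3 + 268/11 + 2*(-134)*(1/121) - 35912/11) = -40570 - (-3 + 268/11 - 268/121 - 35912/11) = -40570 - 1*(-392715/121) = -40570 + 392715/121 = -4516255/121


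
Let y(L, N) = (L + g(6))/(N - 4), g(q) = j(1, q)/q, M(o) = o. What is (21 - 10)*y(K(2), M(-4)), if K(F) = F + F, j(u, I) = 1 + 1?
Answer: -143/24 ≈ -5.9583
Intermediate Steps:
j(u, I) = 2
K(F) = 2*F
g(q) = 2/q
y(L, N) = (⅓ + L)/(-4 + N) (y(L, N) = (L + 2/6)/(N - 4) = (L + 2*(⅙))/(-4 + N) = (L + ⅓)/(-4 + N) = (⅓ + L)/(-4 + N))
(21 - 10)*y(K(2), M(-4)) = (21 - 10)*((⅓ + 2*2)/(-4 - 4)) = 11*((⅓ + 4)/(-8)) = 11*(-⅛*13/3) = 11*(-13/24) = -143/24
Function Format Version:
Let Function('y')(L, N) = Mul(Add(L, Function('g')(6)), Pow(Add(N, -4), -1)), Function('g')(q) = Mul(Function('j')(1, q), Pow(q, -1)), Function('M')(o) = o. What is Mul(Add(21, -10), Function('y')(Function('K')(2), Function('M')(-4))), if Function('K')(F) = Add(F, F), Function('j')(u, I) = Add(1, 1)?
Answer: Rational(-143, 24) ≈ -5.9583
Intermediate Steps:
Function('j')(u, I) = 2
Function('K')(F) = Mul(2, F)
Function('g')(q) = Mul(2, Pow(q, -1))
Function('y')(L, N) = Mul(Pow(Add(-4, N), -1), Add(Rational(1, 3), L)) (Function('y')(L, N) = Mul(Add(L, Mul(2, Pow(6, -1))), Pow(Add(N, -4), -1)) = Mul(Add(L, Mul(2, Rational(1, 6))), Pow(Add(-4, N), -1)) = Mul(Add(L, Rational(1, 3)), Pow(Add(-4, N), -1)) = Mul(Add(Rational(1, 3), L), Pow(Add(-4, N), -1)) = Mul(Pow(Add(-4, N), -1), Add(Rational(1, 3), L)))
Mul(Add(21, -10), Function('y')(Function('K')(2), Function('M')(-4))) = Mul(Add(21, -10), Mul(Pow(Add(-4, -4), -1), Add(Rational(1, 3), Mul(2, 2)))) = Mul(11, Mul(Pow(-8, -1), Add(Rational(1, 3), 4))) = Mul(11, Mul(Rational(-1, 8), Rational(13, 3))) = Mul(11, Rational(-13, 24)) = Rational(-143, 24)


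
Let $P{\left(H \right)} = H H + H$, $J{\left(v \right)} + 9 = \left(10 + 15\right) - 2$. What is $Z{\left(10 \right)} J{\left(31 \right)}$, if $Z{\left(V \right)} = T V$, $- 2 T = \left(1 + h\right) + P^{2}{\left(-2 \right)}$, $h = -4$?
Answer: $-70$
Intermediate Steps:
$J{\left(v \right)} = 14$ ($J{\left(v \right)} = -9 + \left(\left(10 + 15\right) - 2\right) = -9 + \left(25 - 2\right) = -9 + 23 = 14$)
$P{\left(H \right)} = H + H^{2}$ ($P{\left(H \right)} = H^{2} + H = H + H^{2}$)
$T = - \frac{1}{2}$ ($T = - \frac{\left(1 - 4\right) + \left(- 2 \left(1 - 2\right)\right)^{2}}{2} = - \frac{-3 + \left(\left(-2\right) \left(-1\right)\right)^{2}}{2} = - \frac{-3 + 2^{2}}{2} = - \frac{-3 + 4}{2} = \left(- \frac{1}{2}\right) 1 = - \frac{1}{2} \approx -0.5$)
$Z{\left(V \right)} = - \frac{V}{2}$
$Z{\left(10 \right)} J{\left(31 \right)} = \left(- \frac{1}{2}\right) 10 \cdot 14 = \left(-5\right) 14 = -70$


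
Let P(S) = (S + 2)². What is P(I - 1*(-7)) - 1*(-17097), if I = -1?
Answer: 17161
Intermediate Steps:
P(S) = (2 + S)²
P(I - 1*(-7)) - 1*(-17097) = (2 + (-1 - 1*(-7)))² - 1*(-17097) = (2 + (-1 + 7))² + 17097 = (2 + 6)² + 17097 = 8² + 17097 = 64 + 17097 = 17161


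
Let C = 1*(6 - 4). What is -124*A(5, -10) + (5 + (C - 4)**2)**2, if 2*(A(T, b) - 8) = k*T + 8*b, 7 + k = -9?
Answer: 9009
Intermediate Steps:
k = -16 (k = -7 - 9 = -16)
C = 2 (C = 1*2 = 2)
A(T, b) = 8 - 8*T + 4*b (A(T, b) = 8 + (-16*T + 8*b)/2 = 8 + (-8*T + 4*b) = 8 - 8*T + 4*b)
-124*A(5, -10) + (5 + (C - 4)**2)**2 = -124*(8 - 8*5 + 4*(-10)) + (5 + (2 - 4)**2)**2 = -124*(8 - 40 - 40) + (5 + (-2)**2)**2 = -124*(-72) + (5 + 4)**2 = 8928 + 9**2 = 8928 + 81 = 9009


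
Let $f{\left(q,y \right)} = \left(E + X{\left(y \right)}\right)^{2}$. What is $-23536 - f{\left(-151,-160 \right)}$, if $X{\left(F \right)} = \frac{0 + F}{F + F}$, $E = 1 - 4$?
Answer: $- \frac{94169}{4} \approx -23542.0$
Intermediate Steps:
$E = -3$ ($E = 1 - 4 = -3$)
$X{\left(F \right)} = \frac{1}{2}$ ($X{\left(F \right)} = \frac{F}{2 F} = F \frac{1}{2 F} = \frac{1}{2}$)
$f{\left(q,y \right)} = \frac{25}{4}$ ($f{\left(q,y \right)} = \left(-3 + \frac{1}{2}\right)^{2} = \left(- \frac{5}{2}\right)^{2} = \frac{25}{4}$)
$-23536 - f{\left(-151,-160 \right)} = -23536 - \frac{25}{4} = - \frac{94169}{4}$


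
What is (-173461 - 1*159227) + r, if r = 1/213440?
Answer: -71008926719/213440 ≈ -3.3269e+5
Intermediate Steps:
r = 1/213440 ≈ 4.6852e-6
(-173461 - 1*159227) + r = (-173461 - 1*159227) + 1/213440 = (-173461 - 159227) + 1/213440 = -332688 + 1/213440 = -71008926719/213440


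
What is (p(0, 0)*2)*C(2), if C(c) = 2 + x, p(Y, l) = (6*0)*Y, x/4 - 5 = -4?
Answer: 0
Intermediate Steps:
x = 4 (x = 20 + 4*(-4) = 20 - 16 = 4)
p(Y, l) = 0 (p(Y, l) = 0*Y = 0)
C(c) = 6 (C(c) = 2 + 4 = 6)
(p(0, 0)*2)*C(2) = (0*2)*6 = 0*6 = 0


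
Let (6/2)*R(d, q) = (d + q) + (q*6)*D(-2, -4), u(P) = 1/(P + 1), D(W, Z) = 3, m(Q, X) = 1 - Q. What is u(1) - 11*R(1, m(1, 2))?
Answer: -19/6 ≈ -3.1667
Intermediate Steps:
u(P) = 1/(1 + P)
R(d, q) = d/3 + 19*q/3 (R(d, q) = ((d + q) + (q*6)*3)/3 = ((d + q) + (6*q)*3)/3 = ((d + q) + 18*q)/3 = (d + 19*q)/3 = d/3 + 19*q/3)
u(1) - 11*R(1, m(1, 2)) = 1/(1 + 1) - 11*((1/3)*1 + 19*(1 - 1*1)/3) = 1/2 - 11*(1/3 + 19*(1 - 1)/3) = 1/2 - 11*(1/3 + (19/3)*0) = 1/2 - 11*(1/3 + 0) = 1/2 - 11*1/3 = 1/2 - 11/3 = -19/6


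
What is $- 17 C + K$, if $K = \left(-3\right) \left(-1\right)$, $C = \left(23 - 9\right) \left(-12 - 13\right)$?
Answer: $5953$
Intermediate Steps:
$C = -350$ ($C = 14 \left(-25\right) = -350$)
$K = 3$
$- 17 C + K = \left(-17\right) \left(-350\right) + 3 = 5950 + 3 = 5953$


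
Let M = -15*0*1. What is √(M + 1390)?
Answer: √1390 ≈ 37.283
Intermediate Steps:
M = 0 (M = 0*1 = 0)
√(M + 1390) = √(0 + 1390) = √1390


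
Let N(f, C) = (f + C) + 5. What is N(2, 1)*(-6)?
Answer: -48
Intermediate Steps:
N(f, C) = 5 + C + f (N(f, C) = (C + f) + 5 = 5 + C + f)
N(2, 1)*(-6) = (5 + 1 + 2)*(-6) = 8*(-6) = -48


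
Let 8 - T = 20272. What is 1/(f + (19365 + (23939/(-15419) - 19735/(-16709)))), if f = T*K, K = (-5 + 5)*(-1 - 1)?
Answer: 257636071/4989026812129 ≈ 5.1641e-5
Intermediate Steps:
T = -20264 (T = 8 - 1*20272 = 8 - 20272 = -20264)
K = 0 (K = 0*(-2) = 0)
f = 0 (f = -20264*0 = 0)
1/(f + (19365 + (23939/(-15419) - 19735/(-16709)))) = 1/(0 + (19365 + (23939/(-15419) - 19735/(-16709)))) = 1/(0 + (19365 + (23939*(-1/15419) - 19735*(-1/16709)))) = 1/(0 + (19365 + (-23939/15419 + 19735/16709))) = 1/(0 + (19365 - 95702786/257636071)) = 1/(0 + 4989026812129/257636071) = 1/(4989026812129/257636071) = 257636071/4989026812129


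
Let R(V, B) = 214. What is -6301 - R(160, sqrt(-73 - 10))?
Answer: -6515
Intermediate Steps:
-6301 - R(160, sqrt(-73 - 10)) = -6301 - 1*214 = -6301 - 214 = -6515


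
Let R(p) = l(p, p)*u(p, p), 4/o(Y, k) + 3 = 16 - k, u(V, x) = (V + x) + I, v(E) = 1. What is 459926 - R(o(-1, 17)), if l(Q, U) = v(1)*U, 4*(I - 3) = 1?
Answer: 1839709/4 ≈ 4.5993e+5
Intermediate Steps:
I = 13/4 (I = 3 + (¼)*1 = 3 + ¼ = 13/4 ≈ 3.2500)
u(V, x) = 13/4 + V + x (u(V, x) = (V + x) + 13/4 = 13/4 + V + x)
l(Q, U) = U (l(Q, U) = 1*U = U)
o(Y, k) = 4/(13 - k) (o(Y, k) = 4/(-3 + (16 - k)) = 4/(13 - k))
R(p) = p*(13/4 + 2*p) (R(p) = p*(13/4 + p + p) = p*(13/4 + 2*p))
459926 - R(o(-1, 17)) = 459926 - (-4/(-13 + 17))*(13 + 8*(-4/(-13 + 17)))/4 = 459926 - (-4/4)*(13 + 8*(-4/4))/4 = 459926 - (-4*¼)*(13 + 8*(-4*¼))/4 = 459926 - (-1)*(13 + 8*(-1))/4 = 459926 - (-1)*(13 - 8)/4 = 459926 - (-1)*5/4 = 459926 - 1*(-5/4) = 459926 + 5/4 = 1839709/4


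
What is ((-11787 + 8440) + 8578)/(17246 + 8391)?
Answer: 5231/25637 ≈ 0.20404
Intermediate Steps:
((-11787 + 8440) + 8578)/(17246 + 8391) = (-3347 + 8578)/25637 = 5231*(1/25637) = 5231/25637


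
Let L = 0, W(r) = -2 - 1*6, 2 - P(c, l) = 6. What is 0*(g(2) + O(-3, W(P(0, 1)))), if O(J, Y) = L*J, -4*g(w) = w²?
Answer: 0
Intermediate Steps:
P(c, l) = -4 (P(c, l) = 2 - 1*6 = 2 - 6 = -4)
W(r) = -8 (W(r) = -2 - 6 = -8)
g(w) = -w²/4
O(J, Y) = 0 (O(J, Y) = 0*J = 0)
0*(g(2) + O(-3, W(P(0, 1)))) = 0*(-¼*2² + 0) = 0*(-¼*4 + 0) = 0*(-1 + 0) = 0*(-1) = 0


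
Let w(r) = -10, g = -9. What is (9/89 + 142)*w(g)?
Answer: -126470/89 ≈ -1421.0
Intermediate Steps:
(9/89 + 142)*w(g) = (9/89 + 142)*(-10) = (12647/89)*(-10) = -126470/89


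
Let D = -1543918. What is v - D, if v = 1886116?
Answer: 3430034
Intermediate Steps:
v - D = 1886116 - 1*(-1543918) = 1886116 + 1543918 = 3430034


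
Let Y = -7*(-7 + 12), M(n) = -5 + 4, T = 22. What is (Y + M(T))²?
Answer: 1296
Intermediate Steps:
M(n) = -1
Y = -35 (Y = -7*5 = -35)
(Y + M(T))² = (-35 - 1)² = (-36)² = 1296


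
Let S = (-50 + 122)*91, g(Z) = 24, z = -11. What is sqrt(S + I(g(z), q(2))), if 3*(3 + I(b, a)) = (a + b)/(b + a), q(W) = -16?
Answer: 8*sqrt(921)/3 ≈ 80.928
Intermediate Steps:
I(b, a) = -8/3 (I(b, a) = -3 + ((a + b)/(b + a))/3 = -3 + ((a + b)/(a + b))/3 = -3 + (1/3)*1 = -3 + 1/3 = -8/3)
S = 6552 (S = 72*91 = 6552)
sqrt(S + I(g(z), q(2))) = sqrt(6552 - 8/3) = sqrt(19648/3) = 8*sqrt(921)/3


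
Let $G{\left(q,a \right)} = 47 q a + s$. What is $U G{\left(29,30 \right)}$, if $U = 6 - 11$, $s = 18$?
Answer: $-204540$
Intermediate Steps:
$G{\left(q,a \right)} = 18 + 47 a q$ ($G{\left(q,a \right)} = 47 q a + 18 = 47 a q + 18 = 18 + 47 a q$)
$U = -5$
$U G{\left(29,30 \right)} = - 5 \left(18 + 47 \cdot 30 \cdot 29\right) = - 5 \left(18 + 40890\right) = \left(-5\right) 40908 = -204540$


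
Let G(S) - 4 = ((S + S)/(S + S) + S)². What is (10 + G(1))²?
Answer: 324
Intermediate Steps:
G(S) = 4 + (1 + S)² (G(S) = 4 + ((S + S)/(S + S) + S)² = 4 + ((2*S)/((2*S)) + S)² = 4 + ((2*S)*(1/(2*S)) + S)² = 4 + (1 + S)²)
(10 + G(1))² = (10 + (4 + (1 + 1)²))² = (10 + (4 + 2²))² = (10 + (4 + 4))² = (10 + 8)² = 18² = 324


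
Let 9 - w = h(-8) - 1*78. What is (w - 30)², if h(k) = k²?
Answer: 49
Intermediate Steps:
w = 23 (w = 9 - ((-8)² - 1*78) = 9 - (64 - 78) = 9 - 1*(-14) = 9 + 14 = 23)
(w - 30)² = (23 - 30)² = (-7)² = 49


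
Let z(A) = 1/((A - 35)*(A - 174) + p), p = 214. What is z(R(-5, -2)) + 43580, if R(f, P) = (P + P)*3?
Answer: 390302481/8956 ≈ 43580.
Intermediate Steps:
R(f, P) = 6*P (R(f, P) = (2*P)*3 = 6*P)
z(A) = 1/(214 + (-174 + A)*(-35 + A)) (z(A) = 1/((A - 35)*(A - 174) + 214) = 1/((-35 + A)*(-174 + A) + 214) = 1/((-174 + A)*(-35 + A) + 214) = 1/(214 + (-174 + A)*(-35 + A)))
z(R(-5, -2)) + 43580 = 1/(6304 + (6*(-2))² - 1254*(-2)) + 43580 = 1/(6304 + (-12)² - 209*(-12)) + 43580 = 1/(6304 + 144 + 2508) + 43580 = 1/8956 + 43580 = 390302481/8956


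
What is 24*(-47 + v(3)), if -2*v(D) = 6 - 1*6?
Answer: -1128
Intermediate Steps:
v(D) = 0 (v(D) = -(6 - 1*6)/2 = -(6 - 6)/2 = -1/2*0 = 0)
24*(-47 + v(3)) = 24*(-47 + 0) = 24*(-47) = -1128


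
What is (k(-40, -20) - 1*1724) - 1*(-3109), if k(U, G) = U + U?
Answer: 1305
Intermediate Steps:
k(U, G) = 2*U
(k(-40, -20) - 1*1724) - 1*(-3109) = (2*(-40) - 1*1724) - 1*(-3109) = (-80 - 1724) + 3109 = -1804 + 3109 = 1305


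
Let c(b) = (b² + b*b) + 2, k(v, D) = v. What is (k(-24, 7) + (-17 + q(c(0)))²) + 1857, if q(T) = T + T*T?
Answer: 1954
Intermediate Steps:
c(b) = 2 + 2*b² (c(b) = (b² + b²) + 2 = 2*b² + 2 = 2 + 2*b²)
q(T) = T + T²
(k(-24, 7) + (-17 + q(c(0)))²) + 1857 = (-24 + (-17 + (2 + 2*0²)*(1 + (2 + 2*0²)))²) + 1857 = (-24 + (-17 + (2 + 2*0)*(1 + (2 + 2*0)))²) + 1857 = (-24 + (-17 + (2 + 0)*(1 + (2 + 0)))²) + 1857 = (-24 + (-17 + 2*(1 + 2))²) + 1857 = (-24 + (-17 + 2*3)²) + 1857 = (-24 + (-17 + 6)²) + 1857 = (-24 + (-11)²) + 1857 = (-24 + 121) + 1857 = 97 + 1857 = 1954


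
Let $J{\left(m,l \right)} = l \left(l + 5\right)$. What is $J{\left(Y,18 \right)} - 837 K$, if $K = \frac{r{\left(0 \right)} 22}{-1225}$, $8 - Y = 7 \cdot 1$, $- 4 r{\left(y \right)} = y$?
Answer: $414$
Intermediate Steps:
$r{\left(y \right)} = - \frac{y}{4}$
$Y = 1$ ($Y = 8 - 7 \cdot 1 = 8 - 7 = 1$)
$K = 0$ ($K = \frac{\left(- \frac{1}{4}\right) 0 \cdot 22}{-1225} = 0 \cdot 22 \left(- \frac{1}{1225}\right) = 0 \left(- \frac{1}{1225}\right) = 0$)
$J{\left(m,l \right)} = l \left(5 + l\right)$
$J{\left(Y,18 \right)} - 837 K = 18 \left(5 + 18\right) - 0 = 18 \cdot 23 + 0 = 414 + 0 = 414$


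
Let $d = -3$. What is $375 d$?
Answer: $-1125$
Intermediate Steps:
$375 d = 375 \left(-3\right) = -1125$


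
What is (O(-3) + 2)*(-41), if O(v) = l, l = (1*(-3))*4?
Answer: 410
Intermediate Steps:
l = -12 (l = -3*4 = -12)
O(v) = -12
(O(-3) + 2)*(-41) = (-12 + 2)*(-41) = -10*(-41) = 410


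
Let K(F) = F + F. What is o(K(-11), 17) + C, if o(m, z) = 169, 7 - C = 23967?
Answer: -23791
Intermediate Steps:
C = -23960 (C = 7 - 1*23967 = 7 - 23967 = -23960)
K(F) = 2*F
o(K(-11), 17) + C = 169 - 23960 = -23791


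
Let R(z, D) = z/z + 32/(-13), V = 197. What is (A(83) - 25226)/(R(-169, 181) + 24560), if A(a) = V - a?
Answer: -326456/319261 ≈ -1.0225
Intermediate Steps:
A(a) = 197 - a
R(z, D) = -19/13 (R(z, D) = 1 + 32*(-1/13) = 1 - 32/13 = -19/13)
(A(83) - 25226)/(R(-169, 181) + 24560) = ((197 - 1*83) - 25226)/(-19/13 + 24560) = ((197 - 83) - 25226)/(319261/13) = (114 - 25226)*(13/319261) = -25112*13/319261 = -326456/319261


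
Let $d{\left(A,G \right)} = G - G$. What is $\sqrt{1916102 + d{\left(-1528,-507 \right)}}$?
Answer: $\sqrt{1916102} \approx 1384.2$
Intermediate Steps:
$d{\left(A,G \right)} = 0$
$\sqrt{1916102 + d{\left(-1528,-507 \right)}} = \sqrt{1916102 + 0} = \sqrt{1916102}$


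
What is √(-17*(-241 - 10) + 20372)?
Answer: √24639 ≈ 156.97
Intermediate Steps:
√(-17*(-241 - 10) + 20372) = √(-17*(-251) + 20372) = √(4267 + 20372) = √24639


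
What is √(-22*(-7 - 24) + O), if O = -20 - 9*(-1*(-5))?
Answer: √617 ≈ 24.839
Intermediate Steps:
O = -65 (O = -20 - 45 = -65)
√(-22*(-7 - 24) + O) = √(-22*(-7 - 24) - 65) = √(-22*(-31) - 65) = √(682 - 65) = √617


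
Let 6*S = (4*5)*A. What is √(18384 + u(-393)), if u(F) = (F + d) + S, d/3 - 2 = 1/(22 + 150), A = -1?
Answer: √1197731589/258 ≈ 134.14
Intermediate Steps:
S = -10/3 (S = ((4*5)*(-1))/6 = (20*(-1))/6 = (⅙)*(-20) = -10/3 ≈ -3.3333)
d = 1035/172 (d = 6 + 3/(22 + 150) = 6 + 3/172 = 1035/172 ≈ 6.0174)
u(F) = 1385/516 + F (u(F) = (F + 1035/172) - 10/3 = (1035/172 + F) - 10/3 = 1385/516 + F)
√(18384 + u(-393)) = √(18384 + (1385/516 - 393)) = √(18384 - 201403/516) = √(9284741/516) = √1197731589/258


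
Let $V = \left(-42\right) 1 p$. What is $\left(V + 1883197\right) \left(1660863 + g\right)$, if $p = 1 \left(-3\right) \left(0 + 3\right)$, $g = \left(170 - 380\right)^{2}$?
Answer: $3211425682725$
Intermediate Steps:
$g = 44100$ ($g = \left(-210\right)^{2} = 44100$)
$p = -9$ ($p = \left(-3\right) 3 = -9$)
$V = 378$ ($V = \left(-42\right) 1 \left(-9\right) = \left(-42\right) \left(-9\right) = 378$)
$\left(V + 1883197\right) \left(1660863 + g\right) = \left(378 + 1883197\right) \left(1660863 + 44100\right) = 1883575 \cdot 1704963 = 3211425682725$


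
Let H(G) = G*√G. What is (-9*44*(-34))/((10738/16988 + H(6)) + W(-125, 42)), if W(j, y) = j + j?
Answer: -242236273069296/4470894957385 - 5828406940224*√6/4470894957385 ≈ -57.374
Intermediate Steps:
W(j, y) = 2*j
H(G) = G^(3/2)
(-9*44*(-34))/((10738/16988 + H(6)) + W(-125, 42)) = (-9*44*(-34))/((10738/16988 + 6^(3/2)) + 2*(-125)) = (-396*(-34))/((10738*(1/16988) + 6*√6) - 250) = (-1*(-13464))/((5369/8494 + 6*√6) - 250) = 13464/(-2118131/8494 + 6*√6)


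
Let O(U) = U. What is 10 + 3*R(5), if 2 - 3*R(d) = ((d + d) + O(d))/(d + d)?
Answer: 21/2 ≈ 10.500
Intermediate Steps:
R(d) = ⅙ (R(d) = ⅔ - ((d + d) + d)/(3*(d + d)) = ⅔ - (2*d + d)/(3*(2*d)) = ⅔ - 3*d*1/(2*d)/3 = ⅔ - ⅓*3/2 = ⅔ - ½ = ⅙)
10 + 3*R(5) = 10 + 3*(⅙) = 10 + ½ = 21/2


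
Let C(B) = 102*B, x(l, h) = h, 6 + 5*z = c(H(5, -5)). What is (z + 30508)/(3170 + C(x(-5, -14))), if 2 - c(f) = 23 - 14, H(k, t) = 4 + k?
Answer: 152527/8710 ≈ 17.512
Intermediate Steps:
c(f) = -7 (c(f) = 2 - (23 - 14) = 2 - 1*9 = 2 - 9 = -7)
z = -13/5 (z = -6/5 + (⅕)*(-7) = -6/5 - 7/5 = -13/5 ≈ -2.6000)
(z + 30508)/(3170 + C(x(-5, -14))) = (-13/5 + 30508)/(3170 + 102*(-14)) = 152527/(5*(3170 - 1428)) = (152527/5)/1742 = (152527/5)*(1/1742) = 152527/8710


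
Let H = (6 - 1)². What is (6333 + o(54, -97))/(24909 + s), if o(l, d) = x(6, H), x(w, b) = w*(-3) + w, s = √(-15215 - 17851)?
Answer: 2499203/9849069 - 301*I*√3674/9849069 ≈ 0.25375 - 0.0018524*I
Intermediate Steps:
s = 3*I*√3674 (s = √(-33066) = 3*I*√3674 ≈ 181.84*I)
H = 25 (H = 5² = 25)
x(w, b) = -2*w (x(w, b) = -3*w + w = -2*w)
o(l, d) = -12 (o(l, d) = -2*6 = -12)
(6333 + o(54, -97))/(24909 + s) = (6333 - 12)/(24909 + 3*I*√3674) = 6321/(24909 + 3*I*√3674)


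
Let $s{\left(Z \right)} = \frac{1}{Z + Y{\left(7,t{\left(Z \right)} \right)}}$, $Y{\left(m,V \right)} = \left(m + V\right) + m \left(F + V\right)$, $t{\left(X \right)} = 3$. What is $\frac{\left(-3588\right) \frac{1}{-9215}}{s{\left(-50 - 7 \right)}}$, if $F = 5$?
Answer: $\frac{32292}{9215} \approx 3.5043$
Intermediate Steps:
$Y{\left(m,V \right)} = V + m + m \left(5 + V\right)$ ($Y{\left(m,V \right)} = \left(m + V\right) + m \left(5 + V\right) = \left(V + m\right) + m \left(5 + V\right) = V + m + m \left(5 + V\right)$)
$s{\left(Z \right)} = \frac{1}{66 + Z}$ ($s{\left(Z \right)} = \frac{1}{Z + \left(3 + 6 \cdot 7 + 3 \cdot 7\right)} = \frac{1}{Z + \left(3 + 42 + 21\right)} = \frac{1}{Z + 66} = \frac{1}{66 + Z}$)
$\frac{\left(-3588\right) \frac{1}{-9215}}{s{\left(-50 - 7 \right)}} = \frac{\left(-3588\right) \frac{1}{-9215}}{\frac{1}{66 - 57}} = \frac{\left(-3588\right) \left(- \frac{1}{9215}\right)}{\frac{1}{66 - 57}} = \frac{3588}{9215 \frac{1}{66 - 57}} = \frac{3588}{9215 \cdot \frac{1}{9}} = \frac{3588 \frac{1}{\frac{1}{9}}}{9215} = \frac{3588}{9215} \cdot 9 = \frac{32292}{9215}$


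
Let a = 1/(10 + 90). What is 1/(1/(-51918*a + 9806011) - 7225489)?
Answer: -490274591/3542473664249949 ≈ -1.3840e-7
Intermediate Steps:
a = 1/100 ≈ 0.010000
1/(1/(-51918*a + 9806011) - 7225489) = 1/(1/(-51918*1/100 + 9806011) - 7225489) = 1/(1/(-25959/50 + 9806011) - 7225489) = 1/(1/(490274591/50) - 7225489) = 1/(50/490274591 - 7225489) = 1/(-3542473664249949/490274591) = -490274591/3542473664249949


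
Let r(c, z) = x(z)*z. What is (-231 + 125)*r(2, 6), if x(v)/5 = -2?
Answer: 6360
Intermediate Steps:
x(v) = -10 (x(v) = 5*(-2) = -10)
r(c, z) = -10*z
(-231 + 125)*r(2, 6) = (-231 + 125)*(-10*6) = -106*(-60) = 6360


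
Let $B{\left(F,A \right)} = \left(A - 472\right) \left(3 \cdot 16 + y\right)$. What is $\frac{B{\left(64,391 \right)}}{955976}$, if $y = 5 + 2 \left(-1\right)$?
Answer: $- \frac{4131}{955976} \approx -0.0043212$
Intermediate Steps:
$y = 3$ ($y = 5 - 2 = 3$)
$B{\left(F,A \right)} = -24072 + 51 A$ ($B{\left(F,A \right)} = \left(A - 472\right) \left(3 \cdot 16 + 3\right) = \left(-472 + A\right) \left(48 + 3\right) = \left(-472 + A\right) 51 = -24072 + 51 A$)
$\frac{B{\left(64,391 \right)}}{955976} = \frac{-24072 + 51 \cdot 391}{955976} = \left(-24072 + 19941\right) \frac{1}{955976} = \left(-4131\right) \frac{1}{955976} = - \frac{4131}{955976}$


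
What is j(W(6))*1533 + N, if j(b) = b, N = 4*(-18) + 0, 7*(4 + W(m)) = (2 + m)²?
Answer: 7812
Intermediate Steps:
W(m) = -4 + (2 + m)²/7
N = -72 (N = -72 + 0 = -72)
j(W(6))*1533 + N = (-4 + (2 + 6)²/7)*1533 - 72 = (-4 + (⅐)*8²)*1533 - 72 = (-4 + (⅐)*64)*1533 - 72 = (-4 + 64/7)*1533 - 72 = (36/7)*1533 - 72 = 7884 - 72 = 7812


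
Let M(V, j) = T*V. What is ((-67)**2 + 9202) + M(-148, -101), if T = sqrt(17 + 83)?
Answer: 12211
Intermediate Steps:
T = 10 (T = sqrt(100) = 10)
M(V, j) = 10*V
((-67)**2 + 9202) + M(-148, -101) = ((-67)**2 + 9202) + 10*(-148) = (4489 + 9202) - 1480 = 13691 - 1480 = 12211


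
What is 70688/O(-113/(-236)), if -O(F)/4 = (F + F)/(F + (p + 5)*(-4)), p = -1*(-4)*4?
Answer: 174166396/113 ≈ 1.5413e+6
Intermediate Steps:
p = 16 (p = 4*4 = 16)
O(F) = -8*F/(-84 + F) (O(F) = -4*(F + F)/(F + (16 + 5)*(-4)) = -4*2*F/(F + 21*(-4)) = -4*2*F/(F - 84) = -4*2*F/(-84 + F) = -8*F/(-84 + F))
70688/O(-113/(-236)) = 70688/((-8*(-113/(-236))/(-84 - 113/(-236)))) = 70688/((-8*(-113*(-1/236))/(-84 - 113*(-1/236)))) = 70688/((-8*113/236/(-84 + 113/236))) = 70688/((-8*113/236/(-19711/236))) = 70688/((-8*113/236*(-236/19711))) = 70688/(904/19711) = 70688*(19711/904) = 174166396/113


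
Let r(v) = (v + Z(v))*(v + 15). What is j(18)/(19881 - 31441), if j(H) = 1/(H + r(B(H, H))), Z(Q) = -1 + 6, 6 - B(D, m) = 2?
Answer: -1/2184840 ≈ -4.5770e-7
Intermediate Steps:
B(D, m) = 4 (B(D, m) = 6 - 1*2 = 6 - 2 = 4)
Z(Q) = 5
r(v) = (5 + v)*(15 + v) (r(v) = (v + 5)*(v + 15) = (5 + v)*(15 + v))
j(H) = 1/(171 + H) (j(H) = 1/(H + (75 + 4² + 20*4)) = 1/(H + (75 + 16 + 80)) = 1/(H + 171) = 1/(171 + H))
j(18)/(19881 - 31441) = 1/((171 + 18)*(19881 - 31441)) = 1/(189*(-11560)) = (1/189)*(-1/11560) = -1/2184840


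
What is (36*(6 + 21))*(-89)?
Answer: -86508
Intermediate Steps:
(36*(6 + 21))*(-89) = (36*27)*(-89) = 972*(-89) = -86508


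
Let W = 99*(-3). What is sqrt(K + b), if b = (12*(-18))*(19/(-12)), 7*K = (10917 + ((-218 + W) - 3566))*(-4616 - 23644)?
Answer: 3*I*sqrt(150253418)/7 ≈ 5253.3*I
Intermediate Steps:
W = -297
K = -193185360/7 (K = ((10917 + ((-218 - 297) - 3566))*(-4616 - 23644))/7 = ((10917 + (-515 - 3566))*(-28260))/7 = ((10917 - 4081)*(-28260))/7 = (6836*(-28260))/7 = (1/7)*(-193185360) = -193185360/7 ≈ -2.7598e+7)
b = 342 (b = -4104*(-1)/12 = -216*(-19/12) = 342)
sqrt(K + b) = sqrt(-193185360/7 + 342) = sqrt(-193182966/7) = 3*I*sqrt(150253418)/7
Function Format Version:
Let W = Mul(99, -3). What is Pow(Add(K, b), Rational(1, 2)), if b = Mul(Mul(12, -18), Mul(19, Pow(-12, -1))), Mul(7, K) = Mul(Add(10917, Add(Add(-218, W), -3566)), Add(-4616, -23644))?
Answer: Mul(Rational(3, 7), I, Pow(150253418, Rational(1, 2))) ≈ Mul(5253.3, I)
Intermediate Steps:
W = -297
K = Rational(-193185360, 7) (K = Mul(Rational(1, 7), Mul(Add(10917, Add(Add(-218, -297), -3566)), Add(-4616, -23644))) = Mul(Rational(1, 7), Mul(Add(10917, Add(-515, -3566)), -28260)) = Mul(Rational(1, 7), Mul(Add(10917, -4081), -28260)) = Mul(Rational(1, 7), Mul(6836, -28260)) = Mul(Rational(1, 7), -193185360) = Rational(-193185360, 7) ≈ -2.7598e+7)
b = 342 (b = Mul(-216, Mul(19, Rational(-1, 12))) = Mul(-216, Rational(-19, 12)) = 342)
Pow(Add(K, b), Rational(1, 2)) = Pow(Add(Rational(-193185360, 7), 342), Rational(1, 2)) = Pow(Rational(-193182966, 7), Rational(1, 2)) = Mul(Rational(3, 7), I, Pow(150253418, Rational(1, 2)))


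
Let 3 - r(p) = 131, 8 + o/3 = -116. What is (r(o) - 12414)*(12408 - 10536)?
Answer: -23478624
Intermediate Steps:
o = -372 (o = -24 + 3*(-116) = -24 - 348 = -372)
r(p) = -128 (r(p) = 3 - 1*131 = 3 - 131 = -128)
(r(o) - 12414)*(12408 - 10536) = (-128 - 12414)*(12408 - 10536) = -12542*1872 = -23478624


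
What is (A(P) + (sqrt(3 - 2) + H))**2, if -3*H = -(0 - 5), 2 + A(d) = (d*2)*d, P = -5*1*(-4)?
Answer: 5721664/9 ≈ 6.3574e+5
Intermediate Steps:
P = 20 (P = -5*(-4) = 20)
A(d) = -2 + 2*d**2 (A(d) = -2 + (d*2)*d = -2 + (2*d)*d = -2 + 2*d**2)
H = -5/3 (H = -(-1)*(0 - 5)/3 = -(-1)*(-5)/3 = -1/3*5 = -5/3 ≈ -1.6667)
(A(P) + (sqrt(3 - 2) + H))**2 = ((-2 + 2*20**2) + (sqrt(3 - 2) - 5/3))**2 = ((-2 + 2*400) + (sqrt(1) - 5/3))**2 = ((-2 + 800) + (1 - 5/3))**2 = (798 - 2/3)**2 = (2392/3)**2 = 5721664/9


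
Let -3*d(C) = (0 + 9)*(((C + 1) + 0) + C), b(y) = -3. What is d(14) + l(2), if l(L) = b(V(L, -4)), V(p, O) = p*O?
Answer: -90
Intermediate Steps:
V(p, O) = O*p
l(L) = -3
d(C) = -3 - 6*C (d(C) = -(0 + 9)*(((C + 1) + 0) + C)/3 = -3*(((1 + C) + 0) + C) = -3*((1 + C) + C) = -3*(1 + 2*C) = -(9 + 18*C)/3 = -3 - 6*C)
d(14) + l(2) = (-3 - 6*14) - 3 = (-3 - 84) - 3 = -87 - 3 = -90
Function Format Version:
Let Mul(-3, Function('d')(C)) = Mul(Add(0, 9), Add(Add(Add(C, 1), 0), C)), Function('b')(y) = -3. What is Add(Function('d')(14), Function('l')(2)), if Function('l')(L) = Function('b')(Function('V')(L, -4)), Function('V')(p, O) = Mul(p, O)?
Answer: -90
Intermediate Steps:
Function('V')(p, O) = Mul(O, p)
Function('l')(L) = -3
Function('d')(C) = Add(-3, Mul(-6, C)) (Function('d')(C) = Mul(Rational(-1, 3), Mul(Add(0, 9), Add(Add(Add(C, 1), 0), C))) = Mul(Rational(-1, 3), Mul(9, Add(Add(Add(1, C), 0), C))) = Mul(Rational(-1, 3), Mul(9, Add(Add(1, C), C))) = Mul(Rational(-1, 3), Mul(9, Add(1, Mul(2, C)))) = Mul(Rational(-1, 3), Add(9, Mul(18, C))) = Add(-3, Mul(-6, C)))
Add(Function('d')(14), Function('l')(2)) = Add(Add(-3, Mul(-6, 14)), -3) = Add(Add(-3, -84), -3) = Add(-87, -3) = -90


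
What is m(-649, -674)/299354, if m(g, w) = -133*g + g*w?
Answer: 47613/27214 ≈ 1.7496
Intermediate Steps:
m(-649, -674)/299354 = -649*(-133 - 674)/299354 = -649*(-807)*(1/299354) = 523743*(1/299354) = 47613/27214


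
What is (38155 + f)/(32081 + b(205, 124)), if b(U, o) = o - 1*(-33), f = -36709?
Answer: 241/5373 ≈ 0.044854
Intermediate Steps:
b(U, o) = 33 + o (b(U, o) = o + 33 = 33 + o)
(38155 + f)/(32081 + b(205, 124)) = (38155 - 36709)/(32081 + (33 + 124)) = 1446/(32081 + 157) = 1446/32238 = 1446*(1/32238) = 241/5373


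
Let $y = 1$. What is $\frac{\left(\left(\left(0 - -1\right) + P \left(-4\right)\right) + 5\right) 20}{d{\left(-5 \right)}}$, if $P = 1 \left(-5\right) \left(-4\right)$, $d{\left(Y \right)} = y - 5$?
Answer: $370$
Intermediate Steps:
$d{\left(Y \right)} = -4$ ($d{\left(Y \right)} = 1 - 5 = -4$)
$P = 20$ ($P = \left(-5\right) \left(-4\right) = 20$)
$\frac{\left(\left(\left(0 - -1\right) + P \left(-4\right)\right) + 5\right) 20}{d{\left(-5 \right)}} = \frac{\left(\left(\left(0 - -1\right) + 20 \left(-4\right)\right) + 5\right) 20}{-4} = \left(\left(\left(0 + 1\right) - 80\right) + 5\right) 20 \left(- \frac{1}{4}\right) = \left(\left(1 - 80\right) + 5\right) 20 \left(- \frac{1}{4}\right) = \left(-79 + 5\right) 20 \left(- \frac{1}{4}\right) = \left(-74\right) 20 \left(- \frac{1}{4}\right) = \left(-1480\right) \left(- \frac{1}{4}\right) = 370$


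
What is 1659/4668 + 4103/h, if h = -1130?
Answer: -2879689/879140 ≈ -3.2756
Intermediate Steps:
1659/4668 + 4103/h = 1659/4668 + 4103/(-1130) = 1659*(1/4668) + 4103*(-1/1130) = 553/1556 - 4103/1130 = -2879689/879140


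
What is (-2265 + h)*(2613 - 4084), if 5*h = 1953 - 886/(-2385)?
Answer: 32878812314/11925 ≈ 2.7571e+6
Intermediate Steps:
h = 4658791/11925 (h = (1953 - 886/(-2385))/5 = (1953 - 886*(-1/2385))/5 = (1953 + 886/2385)/5 = (⅕)*(4658791/2385) = 4658791/11925 ≈ 390.67)
(-2265 + h)*(2613 - 4084) = (-2265 + 4658791/11925)*(2613 - 4084) = -22351334/11925*(-1471) = 32878812314/11925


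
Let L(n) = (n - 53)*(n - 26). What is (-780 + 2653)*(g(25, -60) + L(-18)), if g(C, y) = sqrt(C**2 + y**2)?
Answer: 5972997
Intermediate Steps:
L(n) = (-53 + n)*(-26 + n)
(-780 + 2653)*(g(25, -60) + L(-18)) = (-780 + 2653)*(sqrt(25**2 + (-60)**2) + (1378 + (-18)**2 - 79*(-18))) = 1873*(sqrt(625 + 3600) + (1378 + 324 + 1422)) = 1873*(sqrt(4225) + 3124) = 1873*(65 + 3124) = 1873*3189 = 5972997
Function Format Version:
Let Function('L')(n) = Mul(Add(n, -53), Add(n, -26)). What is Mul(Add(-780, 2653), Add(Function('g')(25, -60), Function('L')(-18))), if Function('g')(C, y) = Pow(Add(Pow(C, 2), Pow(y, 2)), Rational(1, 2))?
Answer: 5972997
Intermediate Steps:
Function('L')(n) = Mul(Add(-53, n), Add(-26, n))
Mul(Add(-780, 2653), Add(Function('g')(25, -60), Function('L')(-18))) = Mul(Add(-780, 2653), Add(Pow(Add(Pow(25, 2), Pow(-60, 2)), Rational(1, 2)), Add(1378, Pow(-18, 2), Mul(-79, -18)))) = Mul(1873, Add(Pow(Add(625, 3600), Rational(1, 2)), Add(1378, 324, 1422))) = Mul(1873, Add(Pow(4225, Rational(1, 2)), 3124)) = Mul(1873, Add(65, 3124)) = Mul(1873, 3189) = 5972997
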